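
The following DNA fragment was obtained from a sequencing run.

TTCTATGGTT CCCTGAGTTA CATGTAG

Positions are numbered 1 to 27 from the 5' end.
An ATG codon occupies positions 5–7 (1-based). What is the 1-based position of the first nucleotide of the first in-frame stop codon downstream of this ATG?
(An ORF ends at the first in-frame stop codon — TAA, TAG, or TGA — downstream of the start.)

Codons from position 5: ATG (5–7), GTT (8–10), CCC (11–13), TGA (14–16).
TGA is a stop codon; it begins at position 14.

14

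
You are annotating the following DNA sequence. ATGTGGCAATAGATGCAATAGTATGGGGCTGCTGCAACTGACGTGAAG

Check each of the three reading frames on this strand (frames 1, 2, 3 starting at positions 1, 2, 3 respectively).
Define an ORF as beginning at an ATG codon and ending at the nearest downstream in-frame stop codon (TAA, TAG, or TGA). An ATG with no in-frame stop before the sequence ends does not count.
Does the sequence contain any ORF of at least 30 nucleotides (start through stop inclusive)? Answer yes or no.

no

Frame 1: ATG TGG CAA TAG ATG CAA TAG TAT GGG GCT GCT GCA ACT GAC GTG AAG — ATG at 1, stop TAG at 10 → 12 nt; ATG at 13, stop TAG at 19 → 9 nt.
Frame 2: TGT GGC AAT AGA TGC AAT AGT ATG GGG CTG CTG CAA CTG ACG TGA — ATG at 23, stop TGA at 44 → 24 nt.
Frame 3: GTG GCA ATA GAT GCA ATA GTA TGG GGC TGC TGC AAC TGA CGT GAA — no ATG→stop ORF.
Largest ORF found is 24 nucleotides < 30, so no.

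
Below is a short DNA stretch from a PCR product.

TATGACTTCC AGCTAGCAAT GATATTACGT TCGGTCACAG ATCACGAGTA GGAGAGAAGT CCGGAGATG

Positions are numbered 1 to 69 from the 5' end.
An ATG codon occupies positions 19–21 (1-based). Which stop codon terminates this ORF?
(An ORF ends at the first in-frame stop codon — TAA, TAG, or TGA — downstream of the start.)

TAG

Codons from position 19: ATG (19–21), ATA (22–24), TTA (25–27), CGT (28–30), TCG (31–33), GTC (34–36), ACA (37–39), GAT (40–42), CAC (43–45), GAG (46–48), TAG (49–51).
The first in-frame stop codon is TAG.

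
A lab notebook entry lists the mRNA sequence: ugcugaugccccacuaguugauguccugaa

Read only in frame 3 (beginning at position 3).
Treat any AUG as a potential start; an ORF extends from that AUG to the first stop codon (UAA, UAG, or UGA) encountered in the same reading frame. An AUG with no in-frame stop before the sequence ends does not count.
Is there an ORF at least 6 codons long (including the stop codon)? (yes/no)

Frame 3: CUG AUG CCC CAC UAG UUG AUG UCC UGA — AUG at 6, stop UAG at 15 → 12 nt; AUG at 21, stop UGA at 27 → 9 nt.
Largest ORF found is 4 codons < 6, so no.

no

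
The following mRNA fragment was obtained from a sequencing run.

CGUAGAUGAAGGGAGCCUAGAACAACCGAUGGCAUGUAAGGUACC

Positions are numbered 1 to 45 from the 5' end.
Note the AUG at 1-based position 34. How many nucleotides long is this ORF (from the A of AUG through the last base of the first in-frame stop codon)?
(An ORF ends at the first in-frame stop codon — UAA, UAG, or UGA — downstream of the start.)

6

Codons from position 34: AUG (34–36), UAA (37–39).
UAA is the first in-frame stop; ORF spans 34–39, 6 nucleotides.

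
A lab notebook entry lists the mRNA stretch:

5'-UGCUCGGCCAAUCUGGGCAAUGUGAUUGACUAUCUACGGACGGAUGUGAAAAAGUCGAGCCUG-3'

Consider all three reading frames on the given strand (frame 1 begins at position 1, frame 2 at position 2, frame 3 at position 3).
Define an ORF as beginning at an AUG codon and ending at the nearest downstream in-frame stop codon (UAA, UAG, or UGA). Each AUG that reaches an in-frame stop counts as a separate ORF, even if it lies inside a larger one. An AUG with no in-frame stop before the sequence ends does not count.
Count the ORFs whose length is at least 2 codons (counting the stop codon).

Frame 1: UGC UCG GCC AAU CUG GGC AAU GUG AUU GAC UAU CUA CGG ACG GAU GUG AAA AAG UCG AGC CUG — no AUG→stop ORF.
Frame 2: GCU CGG CCA AUC UGG GCA AUG UGA UUG ACU AUC UAC GGA CGG AUG UGA AAA AGU CGA GCC — AUG at 20, stop UGA at 23 → 6 nt; AUG at 44, stop UGA at 47 → 6 nt.
Frame 3: CUC GGC CAA UCU GGG CAA UGU GAU UGA CUA UCU ACG GAC GGA UGU GAA AAA GUC GAG CCU — no AUG→stop ORF.
ORFs ≥ 2 codons: frame 2 20–25 (2 codons), frame 2 44–49 (2 codons). Count = 2.

2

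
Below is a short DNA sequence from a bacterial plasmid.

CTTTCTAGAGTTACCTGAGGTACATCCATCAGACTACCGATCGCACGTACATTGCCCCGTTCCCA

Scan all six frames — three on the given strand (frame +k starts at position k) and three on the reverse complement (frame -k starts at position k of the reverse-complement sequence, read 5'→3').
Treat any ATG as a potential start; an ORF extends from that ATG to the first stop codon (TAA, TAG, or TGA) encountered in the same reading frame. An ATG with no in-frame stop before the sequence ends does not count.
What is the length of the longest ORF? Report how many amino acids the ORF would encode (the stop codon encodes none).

7

Reverse complement (5'→3'): TGGGAACGGGGCAATGTACGTGCGATCGGTAGTCTGATGGATGTACCTCAGGTAACTCTAGAAAG
Frame +1: CTT TCT AGA GTT ACC TGA GGT ACA TCC ATC AGA CTA CCG ATC GCA CGT ACA TTG CCC CGT TCC — no ATG→stop ORF.
Frame +2: TTT CTA GAG TTA CCT GAG GTA CAT CCA TCA GAC TAC CGA TCG CAC GTA CAT TGC CCC GTT CCC — no ATG→stop ORF.
Frame +3: TTC TAG AGT TAC CTG AGG TAC ATC CAT CAG ACT ACC GAT CGC ACG TAC ATT GCC CCG TTC CCA — no ATG→stop ORF.
Frame -1: TGG GAA CGG GGC AAT GTA CGT GCG ATC GGT AGT CTG ATG GAT GTA CCT CAG GTA ACT CTA GAA — no ATG→stop ORF.
Frame -2: GGG AAC GGG GCA ATG TAC GTG CGA TCG GTA GTC TGA TGG ATG TAC CTC AGG TAA CTC TAG AAA — ATG at 14, stop TGA at 35 → 24 nt; ATG at 41, stop TAA at 53 → 15 nt.
Frame -3: GGA ACG GGG CAA TGT ACG TGC GAT CGG TAG TCT GAT GGA TGT ACC TCA GGT AAC TCT AGA AAG — no ATG→stop ORF.
Longest: frame -2, positions 14–37, 24 nt = 8 codons = 7 aa. → 7 amino acids.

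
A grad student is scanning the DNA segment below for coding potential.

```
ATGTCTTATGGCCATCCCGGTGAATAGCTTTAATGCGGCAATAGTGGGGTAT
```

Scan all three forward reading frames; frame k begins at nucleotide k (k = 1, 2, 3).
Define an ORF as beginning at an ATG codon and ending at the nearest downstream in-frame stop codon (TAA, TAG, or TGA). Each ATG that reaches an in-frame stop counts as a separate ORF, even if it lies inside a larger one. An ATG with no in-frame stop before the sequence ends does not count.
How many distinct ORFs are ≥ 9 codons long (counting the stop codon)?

Frame 1: ATG TCT TAT GGC CAT CCC GGT GAA TAG CTT TAA TGC GGC AAT AGT GGG GTA — ATG at 1, stop TAG at 25 → 27 nt.
Frame 2: TGT CTT ATG GCC ATC CCG GTG AAT AGC TTT AAT GCG GCA ATA GTG GGG TAT — no ATG→stop ORF.
Frame 3: GTC TTA TGG CCA TCC CGG TGA ATA GCT TTA ATG CGG CAA TAG TGG GGT — ATG at 33, stop TAG at 42 → 12 nt.
ORFs ≥ 9 codons: frame 1 1–27 (9 codons). Count = 1.

1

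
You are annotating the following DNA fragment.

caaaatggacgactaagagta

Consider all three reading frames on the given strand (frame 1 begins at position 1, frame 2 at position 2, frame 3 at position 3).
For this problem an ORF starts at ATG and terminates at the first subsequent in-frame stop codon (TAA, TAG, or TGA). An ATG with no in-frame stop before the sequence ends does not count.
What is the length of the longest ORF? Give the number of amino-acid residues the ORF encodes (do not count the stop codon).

3

Frame 1: CAA AAT GGA CGA CTA AGA GTA — no ATG→stop ORF.
Frame 2: AAA ATG GAC GAC TAA GAG — ATG at 5, stop TAA at 14 → 12 nt.
Frame 3: AAA TGG ACG ACT AAG AGT — no ATG→stop ORF.
Longest: frame 2, positions 5–16, 12 nt = 4 codons = 3 aa. → 3 amino acids.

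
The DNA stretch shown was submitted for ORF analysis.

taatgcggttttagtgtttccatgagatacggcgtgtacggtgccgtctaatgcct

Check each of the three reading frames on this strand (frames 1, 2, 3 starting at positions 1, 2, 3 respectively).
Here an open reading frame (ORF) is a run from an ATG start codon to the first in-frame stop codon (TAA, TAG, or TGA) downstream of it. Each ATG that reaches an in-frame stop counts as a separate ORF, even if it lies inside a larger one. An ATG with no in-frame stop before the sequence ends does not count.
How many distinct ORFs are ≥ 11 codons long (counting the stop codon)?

Frame 1: TAA TGC GGT TTT AGT GTT TCC ATG AGA TAC GGC GTG TAC GGT GCC GTC TAA TGC — ATG at 22, stop TAA at 49 → 30 nt.
Frame 2: AAT GCG GTT TTA GTG TTT CCA TGA GAT ACG GCG TGT ACG GTG CCG TCT AAT GCC — no ATG→stop ORF.
Frame 3: ATG CGG TTT TAG TGT TTC CAT GAG ATA CGG CGT GTA CGG TGC CGT CTA ATG CCT — ATG at 3, stop TAG at 12 → 12 nt.
No ORF reaches 11 codons. Count = 0.

0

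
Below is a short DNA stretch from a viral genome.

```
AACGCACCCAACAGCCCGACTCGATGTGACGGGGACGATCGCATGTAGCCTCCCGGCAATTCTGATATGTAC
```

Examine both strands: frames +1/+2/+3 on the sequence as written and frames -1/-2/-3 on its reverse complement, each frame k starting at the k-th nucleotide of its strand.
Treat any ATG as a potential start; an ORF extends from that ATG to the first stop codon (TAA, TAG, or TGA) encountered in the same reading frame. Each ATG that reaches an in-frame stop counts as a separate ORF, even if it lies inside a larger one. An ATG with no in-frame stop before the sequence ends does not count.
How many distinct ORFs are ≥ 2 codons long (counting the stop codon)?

2

Reverse complement (5'→3'): GTACATATCAGAATTGCCGGGAGGCTACATGCGATCGTCCCCGTCACATCGAGTCGGGCTGTTGGGTGCGTT
Frame +1: AAC GCA CCC AAC AGC CCG ACT CGA TGT GAC GGG GAC GAT CGC ATG TAG CCT CCC GGC AAT TCT GAT ATG TAC — ATG at 43, stop TAG at 46 → 6 nt.
Frame +2: ACG CAC CCA ACA GCC CGA CTC GAT GTG ACG GGG ACG ATC GCA TGT AGC CTC CCG GCA ATT CTG ATA TGT — no ATG→stop ORF.
Frame +3: CGC ACC CAA CAG CCC GAC TCG ATG TGA CGG GGA CGA TCG CAT GTA GCC TCC CGG CAA TTC TGA TAT GTA — ATG at 24, stop TGA at 27 → 6 nt.
Frame -1: GTA CAT ATC AGA ATT GCC GGG AGG CTA CAT GCG ATC GTC CCC GTC ACA TCG AGT CGG GCT GTT GGG TGC GTT — no ATG→stop ORF.
Frame -2: TAC ATA TCA GAA TTG CCG GGA GGC TAC ATG CGA TCG TCC CCG TCA CAT CGA GTC GGG CTG TTG GGT GCG — no ATG→stop ORF.
Frame -3: ACA TAT CAG AAT TGC CGG GAG GCT ACA TGC GAT CGT CCC CGT CAC ATC GAG TCG GGC TGT TGG GTG CGT — no ATG→stop ORF.
ORFs ≥ 2 codons: frame +1 43–48 (2 codons), frame +3 24–29 (2 codons). Count = 2.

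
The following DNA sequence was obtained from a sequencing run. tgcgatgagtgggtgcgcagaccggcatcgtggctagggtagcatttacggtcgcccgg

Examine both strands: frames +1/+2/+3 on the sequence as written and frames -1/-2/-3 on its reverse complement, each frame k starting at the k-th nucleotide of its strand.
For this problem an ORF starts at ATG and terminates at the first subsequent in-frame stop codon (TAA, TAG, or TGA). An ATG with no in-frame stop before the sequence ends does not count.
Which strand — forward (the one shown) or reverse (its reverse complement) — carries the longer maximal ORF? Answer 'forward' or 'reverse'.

forward

Reverse complement (5'→3'): CCGGGCGACCGTAAATGCTACCCTAGCCACGATGCCGGTCTGCGCACCCACTCATCGCA
Frame +1: TGC GAT GAG TGG GTG CGC AGA CCG GCA TCG TGG CTA GGG TAG CAT TTA CGG TCG CCC — no ATG→stop ORF.
Frame +2: GCG ATG AGT GGG TGC GCA GAC CGG CAT CGT GGC TAG GGT AGC ATT TAC GGT CGC CCG — ATG at 5, stop TAG at 35 → 33 nt.
Frame +3: CGA TGA GTG GGT GCG CAG ACC GGC ATC GTG GCT AGG GTA GCA TTT ACG GTC GCC CGG — no ATG→stop ORF.
Frame -1: CCG GGC GAC CGT AAA TGC TAC CCT AGC CAC GAT GCC GGT CTG CGC ACC CAC TCA TCG — no ATG→stop ORF.
Frame -2: CGG GCG ACC GTA AAT GCT ACC CTA GCC ACG ATG CCG GTC TGC GCA CCC ACT CAT CGC — no ATG→stop ORF.
Frame -3: GGG CGA CCG TAA ATG CTA CCC TAG CCA CGA TGC CGG TCT GCG CAC CCA CTC ATC GCA — ATG at 15, stop TAG at 24 → 12 nt.
Forward-strand max 33 nt; reverse-strand max 12 nt. The forward strand has the longer ORF.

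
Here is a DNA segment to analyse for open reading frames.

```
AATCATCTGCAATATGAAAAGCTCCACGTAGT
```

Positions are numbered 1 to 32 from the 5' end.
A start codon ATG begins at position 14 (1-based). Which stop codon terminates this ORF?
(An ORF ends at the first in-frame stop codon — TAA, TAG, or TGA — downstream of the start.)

Codons from position 14: ATG (14–16), AAA (17–19), AGC (20–22), TCC (23–25), ACG (26–28), TAG (29–31).
The first in-frame stop codon is TAG.

TAG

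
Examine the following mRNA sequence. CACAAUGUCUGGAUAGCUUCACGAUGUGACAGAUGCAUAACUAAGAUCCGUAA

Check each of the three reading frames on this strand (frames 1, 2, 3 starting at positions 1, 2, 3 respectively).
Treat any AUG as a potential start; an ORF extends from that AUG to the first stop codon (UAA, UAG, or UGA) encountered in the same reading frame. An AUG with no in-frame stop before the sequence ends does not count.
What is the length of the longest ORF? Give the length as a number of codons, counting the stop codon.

4

Frame 1: CAC AAU GUC UGG AUA GCU UCA CGA UGU GAC AGA UGC AUA ACU AAG AUC CGU — no AUG→stop ORF.
Frame 2: ACA AUG UCU GGA UAG CUU CAC GAU GUG ACA GAU GCA UAA CUA AGA UCC GUA — AUG at 5, stop UAG at 14 → 12 nt.
Frame 3: CAA UGU CUG GAU AGC UUC ACG AUG UGA CAG AUG CAU AAC UAA GAU CCG UAA — AUG at 24, stop UGA at 27 → 6 nt; AUG at 33, stop UAA at 42 → 12 nt.
Longest: frame 2, positions 5–16, 12 nt = 4 codons = 3 aa. → 4 codons.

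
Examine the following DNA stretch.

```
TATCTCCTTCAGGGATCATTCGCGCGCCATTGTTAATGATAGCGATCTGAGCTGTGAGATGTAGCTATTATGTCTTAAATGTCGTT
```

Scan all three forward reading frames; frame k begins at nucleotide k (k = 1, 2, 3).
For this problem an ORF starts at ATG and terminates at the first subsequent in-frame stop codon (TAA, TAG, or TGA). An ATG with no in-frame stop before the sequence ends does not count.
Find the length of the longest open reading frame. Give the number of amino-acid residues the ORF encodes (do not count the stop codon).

Frame 1: TAT CTC CTT CAG GGA TCA TTC GCG CGC CAT TGT TAA TGA TAG CGA TCT GAG CTG TGA GAT GTA GCT ATT ATG TCT TAA ATG TCG — ATG at 70, stop TAA at 76 → 9 nt.
Frame 2: ATC TCC TTC AGG GAT CAT TCG CGC GCC ATT GTT AAT GAT AGC GAT CTG AGC TGT GAG ATG TAG CTA TTA TGT CTT AAA TGT CGT — ATG at 59, stop TAG at 62 → 6 nt.
Frame 3: TCT CCT TCA GGG ATC ATT CGC GCG CCA TTG TTA ATG ATA GCG ATC TGA GCT GTG AGA TGT AGC TAT TAT GTC TTA AAT GTC GTT — ATG at 36, stop TGA at 48 → 15 nt.
Longest: frame 3, positions 36–50, 15 nt = 5 codons = 4 aa. → 4 amino acids.

4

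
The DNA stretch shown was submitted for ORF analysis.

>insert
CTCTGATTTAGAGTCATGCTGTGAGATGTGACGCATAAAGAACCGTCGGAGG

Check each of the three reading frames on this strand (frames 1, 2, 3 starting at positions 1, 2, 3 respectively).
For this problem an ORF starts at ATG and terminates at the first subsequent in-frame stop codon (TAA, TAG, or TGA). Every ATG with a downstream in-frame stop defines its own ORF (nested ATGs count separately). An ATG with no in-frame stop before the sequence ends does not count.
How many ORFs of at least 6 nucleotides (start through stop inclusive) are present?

Frame 1: CTC TGA TTT AGA GTC ATG CTG TGA GAT GTG ACG CAT AAA GAA CCG TCG GAG — ATG at 16, stop TGA at 22 → 9 nt.
Frame 2: TCT GAT TTA GAG TCA TGC TGT GAG ATG TGA CGC ATA AAG AAC CGT CGG AGG — ATG at 26, stop TGA at 29 → 6 nt.
Frame 3: CTG ATT TAG AGT CAT GCT GTG AGA TGT GAC GCA TAA AGA ACC GTC GGA — no ATG→stop ORF.
ORFs ≥ 6 nucleotides: frame 1 16–24 (9 nucleotides), frame 2 26–31 (6 nucleotides). Count = 2.

2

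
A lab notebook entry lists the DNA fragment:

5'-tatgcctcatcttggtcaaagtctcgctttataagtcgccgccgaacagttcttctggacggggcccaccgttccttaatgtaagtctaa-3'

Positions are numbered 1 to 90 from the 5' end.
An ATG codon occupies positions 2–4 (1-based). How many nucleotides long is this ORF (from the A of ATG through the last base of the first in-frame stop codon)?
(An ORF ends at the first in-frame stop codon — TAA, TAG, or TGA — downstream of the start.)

Codons from position 2: ATG (2–4), CCT (5–7), CAT (8–10), CTT (11–13), GGT (14–16), CAA (17–19), AGT (20–22), CTC (23–25), GCT (26–28), TTA (29–31), TAA (32–34).
TAA is the first in-frame stop; ORF spans 2–34, 33 nucleotides.

33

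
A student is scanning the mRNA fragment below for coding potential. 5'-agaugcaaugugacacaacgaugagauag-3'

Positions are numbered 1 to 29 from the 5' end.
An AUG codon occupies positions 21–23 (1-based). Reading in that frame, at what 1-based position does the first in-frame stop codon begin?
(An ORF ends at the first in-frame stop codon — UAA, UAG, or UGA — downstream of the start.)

27

Codons from position 21: AUG (21–23), AGA (24–26), UAG (27–29).
UAG is a stop codon; it begins at position 27.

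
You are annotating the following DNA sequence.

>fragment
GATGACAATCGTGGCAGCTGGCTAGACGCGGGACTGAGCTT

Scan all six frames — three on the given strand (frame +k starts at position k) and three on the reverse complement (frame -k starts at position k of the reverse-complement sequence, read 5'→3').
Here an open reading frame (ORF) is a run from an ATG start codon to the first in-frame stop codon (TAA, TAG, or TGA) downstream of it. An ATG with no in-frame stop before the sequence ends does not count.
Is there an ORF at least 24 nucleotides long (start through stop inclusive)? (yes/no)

Reverse complement (5'→3'): AAGCTCAGTCCCGCGTCTAGCCAGCTGCCACGATTGTCATC
Frame +1: GAT GAC AAT CGT GGC AGC TGG CTA GAC GCG GGA CTG AGC — no ATG→stop ORF.
Frame +2: ATG ACA ATC GTG GCA GCT GGC TAG ACG CGG GAC TGA GCT — ATG at 2, stop TAG at 23 → 24 nt.
Frame +3: TGA CAA TCG TGG CAG CTG GCT AGA CGC GGG ACT GAG CTT — no ATG→stop ORF.
Frame -1: AAG CTC AGT CCC GCG TCT AGC CAG CTG CCA CGA TTG TCA — no ATG→stop ORF.
Frame -2: AGC TCA GTC CCG CGT CTA GCC AGC TGC CAC GAT TGT CAT — no ATG→stop ORF.
Frame -3: GCT CAG TCC CGC GTC TAG CCA GCT GCC ACG ATT GTC ATC — no ATG→stop ORF.
Frame +2 has an ORF of 24 nucleotides (positions 2–25) ≥ 24, so yes.

yes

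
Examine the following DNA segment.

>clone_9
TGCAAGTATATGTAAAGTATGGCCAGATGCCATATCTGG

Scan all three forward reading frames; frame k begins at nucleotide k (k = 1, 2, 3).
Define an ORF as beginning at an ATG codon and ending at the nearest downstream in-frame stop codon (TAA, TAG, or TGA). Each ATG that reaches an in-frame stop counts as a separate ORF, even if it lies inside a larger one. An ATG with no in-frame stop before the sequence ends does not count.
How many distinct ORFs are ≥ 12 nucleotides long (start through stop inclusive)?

Frame 1: TGC AAG TAT ATG TAA AGT ATG GCC AGA TGC CAT ATC TGG — ATG at 10, stop TAA at 13 → 6 nt.
Frame 2: GCA AGT ATA TGT AAA GTA TGG CCA GAT GCC ATA TCT — no ATG→stop ORF.
Frame 3: CAA GTA TAT GTA AAG TAT GGC CAG ATG CCA TAT CTG — no ATG→stop ORF.
No ORF reaches 12 nucleotides. Count = 0.

0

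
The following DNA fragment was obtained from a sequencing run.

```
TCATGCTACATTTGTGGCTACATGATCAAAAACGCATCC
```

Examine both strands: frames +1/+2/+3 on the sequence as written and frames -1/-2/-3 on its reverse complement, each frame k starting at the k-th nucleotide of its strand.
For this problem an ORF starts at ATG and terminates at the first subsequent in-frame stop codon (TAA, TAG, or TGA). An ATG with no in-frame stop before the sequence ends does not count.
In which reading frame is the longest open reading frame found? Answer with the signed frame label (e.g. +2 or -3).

Reverse complement (5'→3'): GGATGCGTTTTTGATCATGTAGCCACAAATGTAGCATGA
Frame +1: TCA TGC TAC ATT TGT GGC TAC ATG ATC AAA AAC GCA TCC — no ATG→stop ORF.
Frame +2: CAT GCT ACA TTT GTG GCT ACA TGA TCA AAA ACG CAT — no ATG→stop ORF.
Frame +3: ATG CTA CAT TTG TGG CTA CAT GAT CAA AAA CGC ATC — no ATG→stop ORF.
Frame -1: GGA TGC GTT TTT GAT CAT GTA GCC ACA AAT GTA GCA TGA — no ATG→stop ORF.
Frame -2: GAT GCG TTT TTG ATC ATG TAG CCA CAA ATG TAG CAT — ATG at 17, stop TAG at 20 → 6 nt; ATG at 29, stop TAG at 32 → 6 nt.
Frame -3: ATG CGT TTT TGA TCA TGT AGC CAC AAA TGT AGC ATG — ATG at 3, stop TGA at 12 → 12 nt.
Longest ORF is 12 nt in frame -3 (positions 3–14).

-3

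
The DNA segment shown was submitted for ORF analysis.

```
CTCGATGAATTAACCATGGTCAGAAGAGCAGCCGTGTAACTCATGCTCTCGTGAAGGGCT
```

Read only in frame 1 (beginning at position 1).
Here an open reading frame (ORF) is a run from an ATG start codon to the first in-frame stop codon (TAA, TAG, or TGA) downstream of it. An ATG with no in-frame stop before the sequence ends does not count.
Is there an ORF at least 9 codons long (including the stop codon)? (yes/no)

no

Frame 1: CTC GAT GAA TTA ACC ATG GTC AGA AGA GCA GCC GTG TAA CTC ATG CTC TCG TGA AGG GCT — ATG at 16, stop TAA at 37 → 24 nt; ATG at 43, stop TGA at 52 → 12 nt.
Largest ORF found is 8 codons < 9, so no.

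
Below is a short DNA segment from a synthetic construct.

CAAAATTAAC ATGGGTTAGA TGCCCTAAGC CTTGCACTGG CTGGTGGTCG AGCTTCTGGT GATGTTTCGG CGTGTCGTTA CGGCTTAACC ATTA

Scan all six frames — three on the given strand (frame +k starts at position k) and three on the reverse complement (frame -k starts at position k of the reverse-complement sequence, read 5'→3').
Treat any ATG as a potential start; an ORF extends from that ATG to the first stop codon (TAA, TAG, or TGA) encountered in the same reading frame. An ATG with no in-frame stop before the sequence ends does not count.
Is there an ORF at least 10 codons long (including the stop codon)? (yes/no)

Reverse complement (5'→3'): TAATGGTTAAGCCGTAACGACACGCCGAAACATCACCAGAAGCTCGACCACCAGCCAGTGCAAGGCTTAGGGCATCTAACCCATGTTAATTTTG
Frame +1: CAA AAT TAA CAT GGG TTA GAT GCC CTA AGC CTT GCA CTG GCT GGT GGT CGA GCT TCT GGT GAT GTT TCG GCG TGT CGT TAC GGC TTA ACC ATT — no ATG→stop ORF.
Frame +2: AAA ATT AAC ATG GGT TAG ATG CCC TAA GCC TTG CAC TGG CTG GTG GTC GAG CTT CTG GTG ATG TTT CGG CGT GTC GTT ACG GCT TAA CCA TTA — ATG at 11, stop TAG at 17 → 9 nt; ATG at 20, stop TAA at 26 → 9 nt; ATG at 62, stop TAA at 86 → 27 nt.
Frame +3: AAA TTA ACA TGG GTT AGA TGC CCT AAG CCT TGC ACT GGC TGG TGG TCG AGC TTC TGG TGA TGT TTC GGC GTG TCG TTA CGG CTT AAC CAT — no ATG→stop ORF.
Frame -1: TAA TGG TTA AGC CGT AAC GAC ACG CCG AAA CAT CAC CAG AAG CTC GAC CAC CAG CCA GTG CAA GGC TTA GGG CAT CTA ACC CAT GTT AAT TTT — no ATG→stop ORF.
Frame -2: AAT GGT TAA GCC GTA ACG ACA CGC CGA AAC ATC ACC AGA AGC TCG ACC ACC AGC CAG TGC AAG GCT TAG GGC ATC TAA CCC ATG TTA ATT TTG — no ATG→stop ORF.
Frame -3: ATG GTT AAG CCG TAA CGA CAC GCC GAA ACA TCA CCA GAA GCT CGA CCA CCA GCC AGT GCA AGG CTT AGG GCA TCT AAC CCA TGT TAA TTT — ATG at 3, stop TAA at 15 → 15 nt.
Largest ORF found is 9 codons < 10, so no.

no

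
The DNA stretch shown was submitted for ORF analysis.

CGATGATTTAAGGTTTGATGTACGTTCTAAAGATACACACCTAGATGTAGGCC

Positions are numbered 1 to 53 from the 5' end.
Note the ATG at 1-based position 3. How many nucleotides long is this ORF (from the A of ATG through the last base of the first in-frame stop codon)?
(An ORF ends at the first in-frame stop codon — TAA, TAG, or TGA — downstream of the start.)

9

Codons from position 3: ATG (3–5), ATT (6–8), TAA (9–11).
TAA is the first in-frame stop; ORF spans 3–11, 9 nucleotides.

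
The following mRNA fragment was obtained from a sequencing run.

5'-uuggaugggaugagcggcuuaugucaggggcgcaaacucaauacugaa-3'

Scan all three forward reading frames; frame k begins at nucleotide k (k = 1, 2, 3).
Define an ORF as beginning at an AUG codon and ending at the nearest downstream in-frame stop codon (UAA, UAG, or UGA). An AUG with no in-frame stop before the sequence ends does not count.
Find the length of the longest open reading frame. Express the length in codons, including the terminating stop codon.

Frame 1: UUG GAU GGG AUG AGC GGC UUA UGU CAG GGG CGC AAA CUC AAU ACU GAA — no AUG→stop ORF.
Frame 2: UGG AUG GGA UGA GCG GCU UAU GUC AGG GGC GCA AAC UCA AUA CUG — AUG at 5, stop UGA at 11 → 9 nt.
Frame 3: GGA UGG GAU GAG CGG CUU AUG UCA GGG GCG CAA ACU CAA UAC UGA — AUG at 21, stop UGA at 45 → 27 nt.
Longest: frame 3, positions 21–47, 27 nt = 9 codons = 8 aa. → 9 codons.

9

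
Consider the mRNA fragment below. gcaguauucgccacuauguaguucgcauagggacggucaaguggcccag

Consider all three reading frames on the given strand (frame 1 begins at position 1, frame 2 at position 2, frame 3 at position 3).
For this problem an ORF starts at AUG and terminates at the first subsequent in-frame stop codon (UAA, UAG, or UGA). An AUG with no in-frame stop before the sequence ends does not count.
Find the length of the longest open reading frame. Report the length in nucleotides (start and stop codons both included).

Frame 1: GCA GUA UUC GCC ACU AUG UAG UUC GCA UAG GGA CGG UCA AGU GGC CCA — AUG at 16, stop UAG at 19 → 6 nt.
Frame 2: CAG UAU UCG CCA CUA UGU AGU UCG CAU AGG GAC GGU CAA GUG GCC CAG — no AUG→stop ORF.
Frame 3: AGU AUU CGC CAC UAU GUA GUU CGC AUA GGG ACG GUC AAG UGG CCC — no AUG→stop ORF.
Longest: frame 1, positions 16–21, 6 nt = 2 codons = 1 aa. → 6 nucleotides.

6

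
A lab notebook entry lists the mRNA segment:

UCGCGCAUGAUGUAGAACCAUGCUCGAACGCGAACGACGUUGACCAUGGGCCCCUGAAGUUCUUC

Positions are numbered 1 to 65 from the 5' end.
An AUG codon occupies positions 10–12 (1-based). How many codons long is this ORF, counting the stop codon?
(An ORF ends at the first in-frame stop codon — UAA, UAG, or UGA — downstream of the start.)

2

Codons from position 10: AUG (10–12), UAG (13–15).
UAG is the first in-frame stop; that's 2 codons including the stop.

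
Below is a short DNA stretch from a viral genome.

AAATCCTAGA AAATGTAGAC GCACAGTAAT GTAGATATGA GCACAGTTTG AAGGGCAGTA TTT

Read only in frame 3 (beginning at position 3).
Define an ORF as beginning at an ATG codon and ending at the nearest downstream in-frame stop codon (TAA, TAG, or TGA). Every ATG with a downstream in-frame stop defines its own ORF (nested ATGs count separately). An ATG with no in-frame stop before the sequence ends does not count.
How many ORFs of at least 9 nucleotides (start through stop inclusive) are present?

0

Frame 3: ATC CTA GAA AAT GTA GAC GCA CAG TAA TGT AGA TAT GAG CAC AGT TTG AAG GGC AGT ATT — no ATG→stop ORF.
No ORF reaches 9 nucleotides. Count = 0.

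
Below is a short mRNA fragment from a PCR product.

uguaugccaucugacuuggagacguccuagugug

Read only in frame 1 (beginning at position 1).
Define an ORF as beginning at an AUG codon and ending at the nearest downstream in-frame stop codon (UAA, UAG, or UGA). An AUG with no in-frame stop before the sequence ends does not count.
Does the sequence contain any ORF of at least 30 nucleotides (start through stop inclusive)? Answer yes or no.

Frame 1: UGU AUG CCA UCU GAC UUG GAG ACG UCC UAG UGU — AUG at 4, stop UAG at 28 → 27 nt.
Largest ORF found is 27 nucleotides < 30, so no.

no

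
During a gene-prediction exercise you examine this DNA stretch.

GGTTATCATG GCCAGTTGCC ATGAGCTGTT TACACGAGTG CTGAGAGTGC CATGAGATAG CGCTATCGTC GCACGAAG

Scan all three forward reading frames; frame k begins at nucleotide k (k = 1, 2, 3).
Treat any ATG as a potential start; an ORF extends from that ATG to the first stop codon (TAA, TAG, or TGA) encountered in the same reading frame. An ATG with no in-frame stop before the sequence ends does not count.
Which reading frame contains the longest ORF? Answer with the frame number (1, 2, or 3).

Frame 1: GGT TAT CAT GGC CAG TTG CCA TGA GCT GTT TAC ACG AGT GCT GAG AGT GCC ATG AGA TAG CGC TAT CGT CGC ACG AAG — ATG at 52, stop TAG at 58 → 9 nt.
Frame 2: GTT ATC ATG GCC AGT TGC CAT GAG CTG TTT ACA CGA GTG CTG AGA GTG CCA TGA GAT AGC GCT ATC GTC GCA CGA — ATG at 8, stop TGA at 53 → 48 nt.
Frame 3: TTA TCA TGG CCA GTT GCC ATG AGC TGT TTA CAC GAG TGC TGA GAG TGC CAT GAG ATA GCG CTA TCG TCG CAC GAA — ATG at 21, stop TGA at 42 → 24 nt.
Longest ORF is 48 nt in frame 2 (positions 8–55).

2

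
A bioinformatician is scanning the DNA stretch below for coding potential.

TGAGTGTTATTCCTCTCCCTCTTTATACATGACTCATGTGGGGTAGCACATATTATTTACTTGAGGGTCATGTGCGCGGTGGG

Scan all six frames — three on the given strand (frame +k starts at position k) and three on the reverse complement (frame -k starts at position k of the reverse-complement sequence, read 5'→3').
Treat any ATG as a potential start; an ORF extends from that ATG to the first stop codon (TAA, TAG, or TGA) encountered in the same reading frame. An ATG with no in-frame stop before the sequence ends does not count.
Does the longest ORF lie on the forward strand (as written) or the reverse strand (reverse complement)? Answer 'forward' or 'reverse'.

Reverse complement (5'→3'): CCCACCGCGCACATGACCCTCAAGTAAATAATATGTGCTACCCCACATGAGTCATGTATAAAGAGGGAGAGGAATAACACTCA
Frame +1: TGA GTG TTA TTC CTC TCC CTC TTT ATA CAT GAC TCA TGT GGG GTA GCA CAT ATT ATT TAC TTG AGG GTC ATG TGC GCG GTG — no ATG→stop ORF.
Frame +2: GAG TGT TAT TCC TCT CCC TCT TTA TAC ATG ACT CAT GTG GGG TAG CAC ATA TTA TTT ACT TGA GGG TCA TGT GCG CGG TGG — ATG at 29, stop TAG at 44 → 18 nt.
Frame +3: AGT GTT ATT CCT CTC CCT CTT TAT ACA TGA CTC ATG TGG GGT AGC ACA TAT TAT TTA CTT GAG GGT CAT GTG CGC GGT GGG — no ATG→stop ORF.
Frame -1: CCC ACC GCG CAC ATG ACC CTC AAG TAA ATA ATA TGT GCT ACC CCA CAT GAG TCA TGT ATA AAG AGG GAG AGG AAT AAC ACT — ATG at 13, stop TAA at 25 → 15 nt.
Frame -2: CCA CCG CGC ACA TGA CCC TCA AGT AAA TAA TAT GTG CTA CCC CAC ATG AGT CAT GTA TAA AGA GGG AGA GGA ATA ACA CTC — ATG at 47, stop TAA at 59 → 15 nt.
Frame -3: CAC CGC GCA CAT GAC CCT CAA GTA AAT AAT ATG TGC TAC CCC ACA TGA GTC ATG TAT AAA GAG GGA GAG GAA TAA CAC TCA — ATG at 33, stop TGA at 48 → 18 nt; ATG at 54, stop TAA at 75 → 24 nt.
Forward-strand max 18 nt; reverse-strand max 24 nt. The reverse strand has the longer ORF.

reverse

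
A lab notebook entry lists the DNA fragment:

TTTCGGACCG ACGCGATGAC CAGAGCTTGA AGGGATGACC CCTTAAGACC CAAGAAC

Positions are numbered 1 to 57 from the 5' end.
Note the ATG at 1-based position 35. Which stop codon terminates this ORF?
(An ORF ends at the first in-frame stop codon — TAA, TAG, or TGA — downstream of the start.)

TAA

Codons from position 35: ATG (35–37), ACC (38–40), CCT (41–43), TAA (44–46).
The first in-frame stop codon is TAA.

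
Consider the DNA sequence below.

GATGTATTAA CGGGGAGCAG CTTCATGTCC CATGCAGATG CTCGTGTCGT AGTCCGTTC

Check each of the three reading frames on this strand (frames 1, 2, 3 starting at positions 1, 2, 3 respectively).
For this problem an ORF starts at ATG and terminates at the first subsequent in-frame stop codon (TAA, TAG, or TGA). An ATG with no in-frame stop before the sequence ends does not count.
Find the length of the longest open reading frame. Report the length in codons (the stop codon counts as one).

7

Frame 1: GAT GTA TTA ACG GGG AGC AGC TTC ATG TCC CAT GCA GAT GCT CGT GTC GTA GTC CGT — no ATG→stop ORF.
Frame 2: ATG TAT TAA CGG GGA GCA GCT TCA TGT CCC ATG CAG ATG CTC GTG TCG TAG TCC GTT — ATG at 2, stop TAA at 8 → 9 nt; ATG at 32, stop TAG at 50 → 21 nt; ATG at 38, stop TAG at 50 → 15 nt.
Frame 3: TGT ATT AAC GGG GAG CAG CTT CAT GTC CCA TGC AGA TGC TCG TGT CGT AGT CCG TTC — no ATG→stop ORF.
Longest: frame 2, positions 32–52, 21 nt = 7 codons = 6 aa. → 7 codons.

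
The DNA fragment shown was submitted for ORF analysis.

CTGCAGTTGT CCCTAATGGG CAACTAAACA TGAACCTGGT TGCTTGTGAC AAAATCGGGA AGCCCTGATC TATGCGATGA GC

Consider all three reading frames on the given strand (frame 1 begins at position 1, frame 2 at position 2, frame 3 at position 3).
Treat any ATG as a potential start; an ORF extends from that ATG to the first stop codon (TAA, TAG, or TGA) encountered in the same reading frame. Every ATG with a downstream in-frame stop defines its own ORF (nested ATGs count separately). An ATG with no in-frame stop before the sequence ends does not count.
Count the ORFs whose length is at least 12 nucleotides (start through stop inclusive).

2

Frame 1: CTG CAG TTG TCC CTA ATG GGC AAC TAA ACA TGA ACC TGG TTG CTT GTG ACA AAA TCG GGA AGC CCT GAT CTA TGC GAT GAG — ATG at 16, stop TAA at 25 → 12 nt.
Frame 2: TGC AGT TGT CCC TAA TGG GCA ACT AAA CAT GAA CCT GGT TGC TTG TGA CAA AAT CGG GAA GCC CTG ATC TAT GCG ATG AGC — no ATG→stop ORF.
Frame 3: GCA GTT GTC CCT AAT GGG CAA CTA AAC ATG AAC CTG GTT GCT TGT GAC AAA ATC GGG AAG CCC TGA TCT ATG CGA TGA — ATG at 30, stop TGA at 66 → 39 nt; ATG at 72, stop TGA at 78 → 9 nt.
ORFs ≥ 12 nucleotides: frame 1 16–27 (12 nucleotides), frame 3 30–68 (39 nucleotides). Count = 2.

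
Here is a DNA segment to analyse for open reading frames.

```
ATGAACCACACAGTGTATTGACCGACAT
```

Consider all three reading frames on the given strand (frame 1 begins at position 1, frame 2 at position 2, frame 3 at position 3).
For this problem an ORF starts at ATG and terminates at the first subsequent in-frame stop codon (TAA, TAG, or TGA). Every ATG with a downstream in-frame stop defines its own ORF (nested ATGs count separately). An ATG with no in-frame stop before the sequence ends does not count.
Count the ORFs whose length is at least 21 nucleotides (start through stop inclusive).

1

Frame 1: ATG AAC CAC ACA GTG TAT TGA CCG ACA — ATG at 1, stop TGA at 19 → 21 nt.
Frame 2: TGA ACC ACA CAG TGT ATT GAC CGA CAT — no ATG→stop ORF.
Frame 3: GAA CCA CAC AGT GTA TTG ACC GAC — no ATG→stop ORF.
ORFs ≥ 21 nucleotides: frame 1 1–21 (21 nucleotides). Count = 1.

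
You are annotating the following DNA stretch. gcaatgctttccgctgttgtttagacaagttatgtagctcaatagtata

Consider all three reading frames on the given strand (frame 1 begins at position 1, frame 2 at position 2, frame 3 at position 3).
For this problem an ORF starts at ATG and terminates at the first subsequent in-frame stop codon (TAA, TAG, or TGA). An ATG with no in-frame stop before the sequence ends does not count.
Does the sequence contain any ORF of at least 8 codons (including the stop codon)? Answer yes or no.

no

Frame 1: GCA ATG CTT TCC GCT GTT GTT TAG ACA AGT TAT GTA GCT CAA TAG TAT — ATG at 4, stop TAG at 22 → 21 nt.
Frame 2: CAA TGC TTT CCG CTG TTG TTT AGA CAA GTT ATG TAG CTC AAT AGT ATA — ATG at 32, stop TAG at 35 → 6 nt.
Frame 3: AAT GCT TTC CGC TGT TGT TTA GAC AAG TTA TGT AGC TCA ATA GTA — no ATG→stop ORF.
Largest ORF found is 7 codons < 8, so no.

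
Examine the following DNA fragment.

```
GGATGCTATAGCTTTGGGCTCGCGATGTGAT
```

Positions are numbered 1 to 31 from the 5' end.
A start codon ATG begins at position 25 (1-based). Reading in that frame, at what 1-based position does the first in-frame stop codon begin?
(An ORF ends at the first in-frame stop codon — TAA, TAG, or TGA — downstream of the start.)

28

Codons from position 25: ATG (25–27), TGA (28–30).
TGA is a stop codon; it begins at position 28.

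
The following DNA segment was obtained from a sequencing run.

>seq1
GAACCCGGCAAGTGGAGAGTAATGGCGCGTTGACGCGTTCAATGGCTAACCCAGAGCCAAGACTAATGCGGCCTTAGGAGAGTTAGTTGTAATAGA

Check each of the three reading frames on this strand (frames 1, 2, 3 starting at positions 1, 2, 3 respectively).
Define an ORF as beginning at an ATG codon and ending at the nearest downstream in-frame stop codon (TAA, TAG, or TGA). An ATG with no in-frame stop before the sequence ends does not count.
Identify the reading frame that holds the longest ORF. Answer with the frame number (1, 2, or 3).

3

Frame 1: GAA CCC GGC AAG TGG AGA GTA ATG GCG CGT TGA CGC GTT CAA TGG CTA ACC CAG AGC CAA GAC TAA TGC GGC CTT AGG AGA GTT AGT TGT AAT AGA — ATG at 22, stop TGA at 31 → 12 nt.
Frame 2: AAC CCG GCA AGT GGA GAG TAA TGG CGC GTT GAC GCG TTC AAT GGC TAA CCC AGA GCC AAG ACT AAT GCG GCC TTA GGA GAG TTA GTT GTA ATA — no ATG→stop ORF.
Frame 3: ACC CGG CAA GTG GAG AGT AAT GGC GCG TTG ACG CGT TCA ATG GCT AAC CCA GAG CCA AGA CTA ATG CGG CCT TAG GAG AGT TAG TTG TAA TAG — ATG at 42, stop TAG at 75 → 36 nt; ATG at 66, stop TAG at 75 → 12 nt.
Longest ORF is 36 nt in frame 3 (positions 42–77).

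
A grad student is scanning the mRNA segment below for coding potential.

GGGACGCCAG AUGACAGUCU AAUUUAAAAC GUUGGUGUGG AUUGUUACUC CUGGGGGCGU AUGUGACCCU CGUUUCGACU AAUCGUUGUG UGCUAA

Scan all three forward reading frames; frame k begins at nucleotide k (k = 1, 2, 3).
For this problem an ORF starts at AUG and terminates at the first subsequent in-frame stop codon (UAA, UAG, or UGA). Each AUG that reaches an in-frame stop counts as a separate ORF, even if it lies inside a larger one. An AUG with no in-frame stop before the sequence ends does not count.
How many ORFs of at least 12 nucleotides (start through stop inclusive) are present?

1

Frame 1: GGG ACG CCA GAU GAC AGU CUA AUU UAA AAC GUU GGU GUG GAU UGU UAC UCC UGG GGG CGU AUG UGA CCC UCG UUU CGA CUA AUC GUU GUG UGC UAA — AUG at 61, stop UGA at 64 → 6 nt.
Frame 2: GGA CGC CAG AUG ACA GUC UAA UUU AAA ACG UUG GUG UGG AUU GUU ACU CCU GGG GGC GUA UGU GAC CCU CGU UUC GAC UAA UCG UUG UGU GCU — AUG at 11, stop UAA at 20 → 12 nt.
Frame 3: GAC GCC AGA UGA CAG UCU AAU UUA AAA CGU UGG UGU GGA UUG UUA CUC CUG GGG GCG UAU GUG ACC CUC GUU UCG ACU AAU CGU UGU GUG CUA — no AUG→stop ORF.
ORFs ≥ 12 nucleotides: frame 2 11–22 (12 nucleotides). Count = 1.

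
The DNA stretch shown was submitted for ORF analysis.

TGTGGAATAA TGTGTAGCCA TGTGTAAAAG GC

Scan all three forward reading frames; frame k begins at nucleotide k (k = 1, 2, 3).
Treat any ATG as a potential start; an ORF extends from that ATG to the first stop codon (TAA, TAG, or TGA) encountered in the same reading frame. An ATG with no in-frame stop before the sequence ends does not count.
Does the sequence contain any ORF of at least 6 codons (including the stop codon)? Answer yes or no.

Frame 1: TGT GGA ATA ATG TGT AGC CAT GTG TAA AAG — ATG at 10, stop TAA at 25 → 18 nt.
Frame 2: GTG GAA TAA TGT GTA GCC ATG TGT AAA AGG — no ATG→stop ORF.
Frame 3: TGG AAT AAT GTG TAG CCA TGT GTA AAA GGC — no ATG→stop ORF.
Frame 1 has an ORF of 6 codons (positions 10–27) ≥ 6, so yes.

yes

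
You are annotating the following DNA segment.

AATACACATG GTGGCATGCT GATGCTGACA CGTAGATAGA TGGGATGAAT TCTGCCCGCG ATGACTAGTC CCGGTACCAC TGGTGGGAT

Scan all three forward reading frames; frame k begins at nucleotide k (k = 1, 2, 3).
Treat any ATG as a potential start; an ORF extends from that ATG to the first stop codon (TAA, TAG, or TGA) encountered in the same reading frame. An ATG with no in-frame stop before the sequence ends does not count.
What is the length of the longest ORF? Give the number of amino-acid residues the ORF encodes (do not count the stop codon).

7

Frame 1: AAT ACA CAT GGT GGC ATG CTG ATG CTG ACA CGT AGA TAG ATG GGA TGA ATT CTG CCC GCG ATG ACT AGT CCC GGT ACC ACT GGT GGG — ATG at 16, stop TAG at 37 → 24 nt; ATG at 22, stop TAG at 37 → 18 nt; ATG at 40, stop TGA at 46 → 9 nt.
Frame 2: ATA CAC ATG GTG GCA TGC TGA TGC TGA CAC GTA GAT AGA TGG GAT GAA TTC TGC CCG CGA TGA CTA GTC CCG GTA CCA CTG GTG GGA — ATG at 8, stop TGA at 20 → 15 nt.
Frame 3: TAC ACA TGG TGG CAT GCT GAT GCT GAC ACG TAG ATA GAT GGG ATG AAT TCT GCC CGC GAT GAC TAG TCC CGG TAC CAC TGG TGG GAT — ATG at 45, stop TAG at 66 → 24 nt.
Longest: frame 1, positions 16–39, 24 nt = 8 codons = 7 aa. → 7 amino acids.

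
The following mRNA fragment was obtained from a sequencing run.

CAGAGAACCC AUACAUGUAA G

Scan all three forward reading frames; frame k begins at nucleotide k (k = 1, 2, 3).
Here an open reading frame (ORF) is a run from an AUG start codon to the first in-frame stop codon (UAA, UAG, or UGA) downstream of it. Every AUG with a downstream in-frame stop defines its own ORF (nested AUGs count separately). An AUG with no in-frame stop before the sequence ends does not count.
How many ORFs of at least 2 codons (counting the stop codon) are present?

Frame 1: CAG AGA ACC CAU ACA UGU AAG — no AUG→stop ORF.
Frame 2: AGA GAA CCC AUA CAU GUA — no AUG→stop ORF.
Frame 3: GAG AAC CCA UAC AUG UAA — AUG at 15, stop UAA at 18 → 6 nt.
ORFs ≥ 2 codons: frame 3 15–20 (2 codons). Count = 1.

1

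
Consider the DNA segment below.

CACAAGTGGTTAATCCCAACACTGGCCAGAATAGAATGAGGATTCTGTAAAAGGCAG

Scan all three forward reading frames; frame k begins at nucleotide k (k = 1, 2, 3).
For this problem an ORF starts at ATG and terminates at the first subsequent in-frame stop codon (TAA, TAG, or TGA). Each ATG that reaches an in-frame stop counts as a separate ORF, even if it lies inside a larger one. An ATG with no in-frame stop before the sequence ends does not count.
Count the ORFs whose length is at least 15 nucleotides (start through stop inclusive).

Frame 1: CAC AAG TGG TTA ATC CCA ACA CTG GCC AGA ATA GAA TGA GGA TTC TGT AAA AGG CAG — no ATG→stop ORF.
Frame 2: ACA AGT GGT TAA TCC CAA CAC TGG CCA GAA TAG AAT GAG GAT TCT GTA AAA GGC — no ATG→stop ORF.
Frame 3: CAA GTG GTT AAT CCC AAC ACT GGC CAG AAT AGA ATG AGG ATT CTG TAA AAG GCA — ATG at 36, stop TAA at 48 → 15 nt.
ORFs ≥ 15 nucleotides: frame 3 36–50 (15 nucleotides). Count = 1.

1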